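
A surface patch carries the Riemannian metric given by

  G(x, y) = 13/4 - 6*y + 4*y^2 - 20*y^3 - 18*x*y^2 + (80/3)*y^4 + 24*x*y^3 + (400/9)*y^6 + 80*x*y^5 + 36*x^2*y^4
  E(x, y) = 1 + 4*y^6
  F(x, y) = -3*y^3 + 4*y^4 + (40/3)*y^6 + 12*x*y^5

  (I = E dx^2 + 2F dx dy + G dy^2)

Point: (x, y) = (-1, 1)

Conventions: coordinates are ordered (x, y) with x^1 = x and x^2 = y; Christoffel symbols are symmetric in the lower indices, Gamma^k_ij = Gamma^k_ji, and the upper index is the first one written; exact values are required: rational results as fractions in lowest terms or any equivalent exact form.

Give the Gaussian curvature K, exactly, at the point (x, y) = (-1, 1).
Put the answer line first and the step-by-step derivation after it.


Answer: K = -46656/52441

E = 5, F = 7/3, G = 85/36, EG - F^2 = 229/36 at the point
E_x = 0, E_y = 24, F_x = 12, F_y = 27, G_x = 14, G_y = 70/3
E_yy = 120, F_xy = 60, G_xx = 72
K follows from Brioschi's formula, (det M1 - det M2)/(EG - F^2)^2.
M1 = [[-E_yy/2 + F_xy - G_xx/2, E_x/2, F_x - E_y/2], [F_y - G_x/2, E, F], [G_y/2, F, G]] = [[-36, 0, 0], [20, 5, 7/3], [35/3, 7/3, 85/36]]; det M1 = -229
M2 = [[0, E_y/2, G_x/2], [E_y/2, E, F], [G_x/2, F, G]] = [[0, 12, 7], [12, 5, 7/3], [7, 7/3, 85/36]]; det M2 = -193
det M1 - det M2 = -36; K = -36 / (229/36)^2 = -46656/52441


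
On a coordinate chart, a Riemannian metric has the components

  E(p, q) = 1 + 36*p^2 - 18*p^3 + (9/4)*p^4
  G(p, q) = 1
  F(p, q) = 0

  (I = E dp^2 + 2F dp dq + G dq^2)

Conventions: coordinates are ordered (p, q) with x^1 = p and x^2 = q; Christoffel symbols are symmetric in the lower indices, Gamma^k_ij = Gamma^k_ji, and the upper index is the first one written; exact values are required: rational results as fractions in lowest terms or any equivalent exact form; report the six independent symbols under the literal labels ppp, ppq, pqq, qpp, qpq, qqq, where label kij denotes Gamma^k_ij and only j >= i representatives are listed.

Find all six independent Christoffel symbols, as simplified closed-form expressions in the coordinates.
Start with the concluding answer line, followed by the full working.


Answer: Gamma_ppp = (18*p^3 - 108*p^2 + 144*p)/(9*p^4 - 72*p^3 + 144*p^2 + 4), Gamma_ppq = 0, Gamma_pqq = 0, Gamma_qpp = 0, Gamma_qpq = 0, Gamma_qqq = 0

E = 1 + 36*p^2 - 18*p^3 + (9/4)*p^4; F = 0; G = 1
Gamma^k_ij = (1/2) g^{kl} (d_i g_jl + d_j g_il - d_l g_ij), with g^inv = (1/(EG-F^2)) [[G, -F], [-F, E]]
first partials: E_p = 72*p - 54*p^2 + 9*p^3, E_q = 0, F_p = 0, F_q = 0, G_p = 0, G_q = 0
D = EG - F^2 = 1 + 36*p^2 - 18*p^3 + (9/4)*p^4
expanded: Gamma^p_pp = (G E_p - 2F F_p + F E_q)/(2D), Gamma^p_pq = (G E_q - F G_p)/(2D), Gamma^p_qq = (2G F_q - G G_p - F G_q)/(2D), Gamma^q_pp = (2E F_p - E E_q - F E_p)/(2D), Gamma^q_pq = (E G_p - F E_q)/(2D), Gamma^q_qq = (E G_q - 2F F_q + F G_p)/(2D); substitute and cancel common factors


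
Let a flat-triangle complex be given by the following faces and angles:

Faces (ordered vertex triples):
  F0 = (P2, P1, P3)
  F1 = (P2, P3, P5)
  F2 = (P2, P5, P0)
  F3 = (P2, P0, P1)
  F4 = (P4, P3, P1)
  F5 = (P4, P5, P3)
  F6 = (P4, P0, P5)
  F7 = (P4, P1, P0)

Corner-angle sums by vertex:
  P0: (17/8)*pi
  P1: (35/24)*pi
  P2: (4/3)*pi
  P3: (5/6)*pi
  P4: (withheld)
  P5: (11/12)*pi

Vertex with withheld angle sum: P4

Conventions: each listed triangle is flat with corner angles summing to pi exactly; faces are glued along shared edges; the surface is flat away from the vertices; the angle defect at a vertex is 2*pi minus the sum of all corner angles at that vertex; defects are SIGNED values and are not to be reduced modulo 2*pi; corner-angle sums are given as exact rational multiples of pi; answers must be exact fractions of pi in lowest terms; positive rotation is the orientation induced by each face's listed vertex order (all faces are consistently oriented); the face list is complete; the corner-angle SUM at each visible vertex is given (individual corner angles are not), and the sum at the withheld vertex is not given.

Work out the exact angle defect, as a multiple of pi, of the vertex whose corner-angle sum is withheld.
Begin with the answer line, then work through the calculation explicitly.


Answer: defect(P4) = (2/3)*pi

V = 6, E = 12, F = 8; chi = V - E + F = 2
Gauss-Bonnet: total defect = 2*pi*chi = 4*pi; visible defects sum to (10/3)*pi


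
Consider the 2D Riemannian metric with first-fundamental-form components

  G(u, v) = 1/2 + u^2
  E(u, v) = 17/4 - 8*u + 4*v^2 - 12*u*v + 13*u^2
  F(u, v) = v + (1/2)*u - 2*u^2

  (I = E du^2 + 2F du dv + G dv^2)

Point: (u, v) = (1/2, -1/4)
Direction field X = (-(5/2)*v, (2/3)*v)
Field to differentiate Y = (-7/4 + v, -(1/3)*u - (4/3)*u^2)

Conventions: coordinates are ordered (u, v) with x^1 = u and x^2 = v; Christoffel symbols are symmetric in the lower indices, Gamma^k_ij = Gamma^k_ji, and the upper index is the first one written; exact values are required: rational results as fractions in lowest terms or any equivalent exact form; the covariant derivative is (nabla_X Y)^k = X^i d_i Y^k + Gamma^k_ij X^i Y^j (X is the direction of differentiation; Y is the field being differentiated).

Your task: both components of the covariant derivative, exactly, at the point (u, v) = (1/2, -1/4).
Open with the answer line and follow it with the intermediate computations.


Answer: (nabla_X Y)^u = -381/236, (nabla_X Y)^v = -4361/708

E = 21/4, F = -1/2, G = 3/4 at the point
E_u = 8, E_v = -8, F_u = -3/2, F_v = 1, G_u = 1, G_v = 0
EG - F^2 = 59/16;  g^inv = (16/59) * [[3/4, 1/2], [1/2, 21/4]]
first-kind symbols [ij,l] = (1/2)(d_i g_jl + d_j g_il - d_l g_ij): [uu,u] = E_u/2 = 4, [uu,v] = F_u - E_v/2 = 5/2, [uv,u] = E_v/2 = -4, [uv,v] = G_u/2 = 1/2, [vv,u] = F_v - G_u/2 = 1/2, [vv,v] = G_v/2 = 0
Gamma^u_ij = (G*[ij,u] - F*[ij,v])/(EG - F^2), Gamma^v_ij = (E*[ij,v] - F*[ij,u])/(EG - F^2)
Gamma_uuu = 68/59, Gamma_uuv = -44/59, Gamma_uvv = 6/59, Gamma_vuu = 242/59, Gamma_vuv = 10/59, Gamma_vvv = 4/59
X = (5/8, -1/6), Y = (-2, -1/2) at the point


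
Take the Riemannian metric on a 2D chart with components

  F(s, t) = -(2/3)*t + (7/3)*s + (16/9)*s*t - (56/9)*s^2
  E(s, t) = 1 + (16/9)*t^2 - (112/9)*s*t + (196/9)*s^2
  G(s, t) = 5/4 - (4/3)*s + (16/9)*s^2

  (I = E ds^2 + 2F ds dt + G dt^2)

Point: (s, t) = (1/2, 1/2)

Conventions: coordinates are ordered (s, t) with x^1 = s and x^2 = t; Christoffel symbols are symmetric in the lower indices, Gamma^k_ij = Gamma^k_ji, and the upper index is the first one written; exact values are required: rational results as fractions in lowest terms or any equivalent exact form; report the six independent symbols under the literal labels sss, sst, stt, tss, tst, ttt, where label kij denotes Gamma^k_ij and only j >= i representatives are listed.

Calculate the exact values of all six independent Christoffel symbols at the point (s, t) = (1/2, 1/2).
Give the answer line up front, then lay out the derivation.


Answer: Gamma_sss = 280/137, Gamma_sst = -80/137, Gamma_stt = 0, Gamma_tss = -28/137, Gamma_tst = 8/137, Gamma_ttt = 0

E = 34/9, F = -5/18, G = 37/36 at the point
E_s = 140/9, E_t = -40/9, F_s = -3, F_t = 2/9, G_s = 4/9, G_t = 0
EG - F^2 = 137/36;  g^inv = (36/137) * [[37/36, 5/18], [5/18, 34/9]]
first-kind symbols [ij,l] = (1/2)(d_i g_jl + d_j g_il - d_l g_ij): [ss,s] = E_s/2 = 70/9, [ss,t] = F_s - E_t/2 = -7/9, [st,s] = E_t/2 = -20/9, [st,t] = G_s/2 = 2/9, [tt,s] = F_t - G_s/2 = 0, [tt,t] = G_t/2 = 0
Gamma^s_ij = (G*[ij,s] - F*[ij,t])/(EG - F^2), Gamma^t_ij = (E*[ij,t] - F*[ij,s])/(EG - F^2)


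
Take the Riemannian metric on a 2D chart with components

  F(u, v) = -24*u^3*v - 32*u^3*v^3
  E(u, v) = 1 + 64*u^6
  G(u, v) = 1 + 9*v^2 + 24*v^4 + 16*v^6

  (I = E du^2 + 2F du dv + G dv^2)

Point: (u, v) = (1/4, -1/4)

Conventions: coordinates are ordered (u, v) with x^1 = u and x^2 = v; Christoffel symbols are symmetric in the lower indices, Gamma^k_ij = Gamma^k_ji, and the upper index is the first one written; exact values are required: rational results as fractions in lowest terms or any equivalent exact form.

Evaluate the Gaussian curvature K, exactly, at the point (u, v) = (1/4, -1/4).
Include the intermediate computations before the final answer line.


E = 65/64, F = 13/128, G = 425/256, EG - F^2 = 429/256 at the point
E_u = 3/8, E_v = 0, F_u = 39/32, F_v = -15/32, G_u = 0, G_v = -195/32
E_vv = 0, F_uv = -45/8, G_uu = 0
By Brioschi, K is (det M1 - det M2) divided by (EG - F^2) squared.
M1 = [[-E_vv/2 + F_uv - G_uu/2, E_u/2, F_u - E_v/2], [F_v - G_u/2, E, F], [G_v/2, F, G]] = [[-45/8, 3/16, 39/32], [-15/32, 65/64, 13/128], [-195/64, 13/128, 425/256]]; det M1 = -45/8
M2 = [[0, E_v/2, G_u/2], [E_v/2, E, F], [G_u/2, F, G]] = [[0, 0, 0], [0, 65/64, 13/128], [0, 13/128, 425/256]]; det M2 = 0
det M1 - det M2 = -45/8; K = -45/8 / (429/256)^2 = -40960/20449

Answer: K = -40960/20449


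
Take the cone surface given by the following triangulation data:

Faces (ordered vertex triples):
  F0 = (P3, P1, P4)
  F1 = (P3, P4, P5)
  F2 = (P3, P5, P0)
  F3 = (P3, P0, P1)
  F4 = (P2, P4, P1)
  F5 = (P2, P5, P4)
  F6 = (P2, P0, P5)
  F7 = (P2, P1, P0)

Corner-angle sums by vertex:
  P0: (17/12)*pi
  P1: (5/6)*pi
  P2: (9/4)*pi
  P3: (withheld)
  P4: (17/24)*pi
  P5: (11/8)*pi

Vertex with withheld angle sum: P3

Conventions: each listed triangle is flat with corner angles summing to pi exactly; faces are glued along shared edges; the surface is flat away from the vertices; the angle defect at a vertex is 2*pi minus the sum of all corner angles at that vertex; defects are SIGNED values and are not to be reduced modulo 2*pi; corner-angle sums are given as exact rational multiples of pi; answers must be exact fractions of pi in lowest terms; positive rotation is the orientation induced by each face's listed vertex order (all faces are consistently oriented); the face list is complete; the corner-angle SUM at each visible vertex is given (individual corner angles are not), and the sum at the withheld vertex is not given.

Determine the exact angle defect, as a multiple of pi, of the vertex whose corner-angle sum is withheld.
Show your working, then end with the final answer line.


V = 6, E = 12, F = 8; chi = V - E + F = 2
Gauss-Bonnet: total defect = 2*pi*chi = 4*pi; visible defects sum to (41/12)*pi

Answer: defect(P3) = (7/12)*pi


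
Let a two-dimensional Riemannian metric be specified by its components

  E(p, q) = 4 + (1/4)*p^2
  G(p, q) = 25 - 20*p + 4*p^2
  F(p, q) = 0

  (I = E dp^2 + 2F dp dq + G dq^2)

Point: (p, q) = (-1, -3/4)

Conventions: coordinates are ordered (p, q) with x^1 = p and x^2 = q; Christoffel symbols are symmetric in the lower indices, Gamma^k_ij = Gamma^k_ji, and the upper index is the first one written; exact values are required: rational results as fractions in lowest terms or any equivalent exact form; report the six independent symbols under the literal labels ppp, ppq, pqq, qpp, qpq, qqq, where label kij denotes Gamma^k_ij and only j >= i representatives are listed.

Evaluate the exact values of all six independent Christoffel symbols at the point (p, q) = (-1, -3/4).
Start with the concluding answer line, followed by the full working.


Answer: Gamma_ppp = -1/17, Gamma_ppq = 0, Gamma_pqq = 56/17, Gamma_qpp = 0, Gamma_qpq = -2/7, Gamma_qqq = 0

E = 17/4, F = 0, G = 49 at the point
E_p = -1/2, E_q = 0, F_p = 0, F_q = 0, G_p = -28, G_q = 0
EG - F^2 = 833/4;  g^inv = (4/833) * [[49, 0], [0, 17/4]]
first-kind symbols [ij,l] = (1/2)(d_i g_jl + d_j g_il - d_l g_ij): [pp,p] = E_p/2 = -1/4, [pp,q] = F_p - E_q/2 = 0, [pq,p] = E_q/2 = 0, [pq,q] = G_p/2 = -14, [qq,p] = F_q - G_p/2 = 14, [qq,q] = G_q/2 = 0
Gamma^p_ij = (G*[ij,p] - F*[ij,q])/(EG - F^2), Gamma^q_ij = (E*[ij,q] - F*[ij,p])/(EG - F^2)


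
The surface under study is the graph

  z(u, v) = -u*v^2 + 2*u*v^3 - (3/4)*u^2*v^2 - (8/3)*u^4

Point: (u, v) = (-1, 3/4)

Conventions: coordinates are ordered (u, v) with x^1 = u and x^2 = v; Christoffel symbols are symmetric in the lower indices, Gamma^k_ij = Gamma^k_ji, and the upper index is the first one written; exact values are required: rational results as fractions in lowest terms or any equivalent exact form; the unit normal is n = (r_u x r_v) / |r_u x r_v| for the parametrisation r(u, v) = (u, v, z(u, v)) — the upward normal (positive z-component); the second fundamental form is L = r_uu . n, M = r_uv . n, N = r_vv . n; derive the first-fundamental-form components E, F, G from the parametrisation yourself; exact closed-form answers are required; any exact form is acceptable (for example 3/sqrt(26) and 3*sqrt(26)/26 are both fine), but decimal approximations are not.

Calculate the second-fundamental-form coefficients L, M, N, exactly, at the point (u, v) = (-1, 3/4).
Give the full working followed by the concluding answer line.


z_u = 283/24, z_v = -3, z_uu = -1051/32, z_uv = 33/8, z_vv = -17/2
E = 80665/576, F = -283/8, G = 10; answer radicand W^2 = 85849/576
unnormalised second-form numerators: l = -1051/32, m = 33/8, n = -17/2; L = l/sqrt(85849/576), and similarly M = m/sqrt(W^2), N = n/sqrt(W^2)

Answer: L = -3153/1172, M = 99/293, N = -204/293


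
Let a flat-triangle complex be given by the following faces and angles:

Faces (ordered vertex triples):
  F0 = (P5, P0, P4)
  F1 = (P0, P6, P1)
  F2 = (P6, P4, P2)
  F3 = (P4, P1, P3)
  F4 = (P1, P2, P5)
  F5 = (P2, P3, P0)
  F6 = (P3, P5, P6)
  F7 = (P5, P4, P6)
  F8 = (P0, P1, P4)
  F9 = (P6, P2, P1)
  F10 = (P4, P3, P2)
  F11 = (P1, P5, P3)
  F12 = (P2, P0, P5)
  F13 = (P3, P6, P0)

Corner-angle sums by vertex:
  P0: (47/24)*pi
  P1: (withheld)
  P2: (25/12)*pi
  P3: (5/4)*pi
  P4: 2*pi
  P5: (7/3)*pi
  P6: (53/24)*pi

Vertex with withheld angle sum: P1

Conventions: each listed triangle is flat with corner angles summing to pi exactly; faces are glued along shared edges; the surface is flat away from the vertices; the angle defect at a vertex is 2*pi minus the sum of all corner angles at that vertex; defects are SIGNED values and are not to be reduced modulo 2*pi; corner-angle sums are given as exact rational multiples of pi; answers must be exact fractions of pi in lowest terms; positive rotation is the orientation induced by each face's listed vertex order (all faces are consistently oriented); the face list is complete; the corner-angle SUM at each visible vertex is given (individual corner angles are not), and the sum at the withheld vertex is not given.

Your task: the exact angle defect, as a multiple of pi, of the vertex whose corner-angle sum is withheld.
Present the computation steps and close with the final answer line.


V = 7, E = 21, F = 14; chi = V - E + F = 0
Gauss-Bonnet: total defect = 2*pi*chi = 0; visible defects sum to pi/6

Answer: defect(P1) = -pi/6


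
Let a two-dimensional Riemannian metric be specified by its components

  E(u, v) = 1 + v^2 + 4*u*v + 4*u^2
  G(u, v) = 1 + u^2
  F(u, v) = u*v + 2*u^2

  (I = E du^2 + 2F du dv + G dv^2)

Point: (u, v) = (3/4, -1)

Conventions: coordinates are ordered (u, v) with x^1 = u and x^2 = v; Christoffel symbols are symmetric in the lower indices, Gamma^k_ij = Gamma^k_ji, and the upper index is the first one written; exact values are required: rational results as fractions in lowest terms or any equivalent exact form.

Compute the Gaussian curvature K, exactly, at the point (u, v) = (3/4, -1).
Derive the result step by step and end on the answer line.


E = 5/4, F = 3/8, G = 25/16, EG - F^2 = 29/16 at the point
E_u = 2, E_v = 1, F_u = 2, F_v = 3/4, G_u = 3/2, G_v = 0
E_vv = 2, F_uv = 1, G_uu = 2
Apply the Brioschi formula K = (det M1 - det M2)/(EG - F^2)^2 over the derivative matrices of E, F, G.
M1 = [[-E_vv/2 + F_uv - G_uu/2, E_u/2, F_u - E_v/2], [F_v - G_u/2, E, F], [G_v/2, F, G]] = [[-1, 1, 3/2], [0, 5/4, 3/8], [0, 3/8, 25/16]]; det M1 = -29/16
M2 = [[0, E_v/2, G_u/2], [E_v/2, E, F], [G_u/2, F, G]] = [[0, 1/2, 3/4], [1/2, 5/4, 3/8], [3/4, 3/8, 25/16]]; det M2 = -13/16
det M1 - det M2 = -1; K = -1 / (29/16)^2 = -256/841

Answer: K = -256/841


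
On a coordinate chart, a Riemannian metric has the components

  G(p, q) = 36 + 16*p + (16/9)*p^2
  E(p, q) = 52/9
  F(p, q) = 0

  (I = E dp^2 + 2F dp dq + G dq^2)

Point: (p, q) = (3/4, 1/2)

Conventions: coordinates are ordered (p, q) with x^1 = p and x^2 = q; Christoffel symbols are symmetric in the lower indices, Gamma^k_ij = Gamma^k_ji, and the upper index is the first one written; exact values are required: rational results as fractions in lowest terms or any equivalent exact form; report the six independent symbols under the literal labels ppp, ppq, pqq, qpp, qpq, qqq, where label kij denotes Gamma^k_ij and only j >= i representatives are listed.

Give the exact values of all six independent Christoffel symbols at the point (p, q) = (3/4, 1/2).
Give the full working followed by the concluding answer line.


E = 52/9, F = 0, G = 49 at the point
E_p = 0, E_q = 0, F_p = 0, F_q = 0, G_p = 56/3, G_q = 0
EG - F^2 = 2548/9;  g^inv = (9/2548) * [[49, 0], [0, 52/9]]
first-kind symbols [ij,l] = (1/2)(d_i g_jl + d_j g_il - d_l g_ij): [pp,p] = E_p/2 = 0, [pp,q] = F_p - E_q/2 = 0, [pq,p] = E_q/2 = 0, [pq,q] = G_p/2 = 28/3, [qq,p] = F_q - G_p/2 = -28/3, [qq,q] = G_q/2 = 0
Gamma^p_ij = (G*[ij,p] - F*[ij,q])/(EG - F^2), Gamma^q_ij = (E*[ij,q] - F*[ij,p])/(EG - F^2)

Answer: Gamma_ppp = 0, Gamma_ppq = 0, Gamma_pqq = -21/13, Gamma_qpp = 0, Gamma_qpq = 4/21, Gamma_qqq = 0


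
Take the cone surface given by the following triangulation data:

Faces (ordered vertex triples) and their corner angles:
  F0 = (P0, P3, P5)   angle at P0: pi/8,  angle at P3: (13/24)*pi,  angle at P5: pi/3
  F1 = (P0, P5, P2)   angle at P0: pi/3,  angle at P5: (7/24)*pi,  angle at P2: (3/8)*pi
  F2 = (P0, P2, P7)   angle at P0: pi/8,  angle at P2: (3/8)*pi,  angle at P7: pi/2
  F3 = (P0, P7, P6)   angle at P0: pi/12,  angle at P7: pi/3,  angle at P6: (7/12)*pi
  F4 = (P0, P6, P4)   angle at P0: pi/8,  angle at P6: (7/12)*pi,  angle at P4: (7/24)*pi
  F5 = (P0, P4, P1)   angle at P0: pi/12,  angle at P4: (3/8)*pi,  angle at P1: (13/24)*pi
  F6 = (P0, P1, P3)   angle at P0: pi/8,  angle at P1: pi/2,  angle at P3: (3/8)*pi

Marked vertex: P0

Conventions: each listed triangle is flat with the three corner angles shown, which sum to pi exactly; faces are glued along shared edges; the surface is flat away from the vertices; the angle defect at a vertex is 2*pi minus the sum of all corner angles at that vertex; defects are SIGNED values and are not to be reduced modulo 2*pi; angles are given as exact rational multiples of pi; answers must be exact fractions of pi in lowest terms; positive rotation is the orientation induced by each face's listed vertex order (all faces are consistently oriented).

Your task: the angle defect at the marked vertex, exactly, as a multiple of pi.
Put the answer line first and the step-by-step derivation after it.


Answer: defect(P0) = pi

Sum of corner angles at P0: pi
defect = 2*pi - pi


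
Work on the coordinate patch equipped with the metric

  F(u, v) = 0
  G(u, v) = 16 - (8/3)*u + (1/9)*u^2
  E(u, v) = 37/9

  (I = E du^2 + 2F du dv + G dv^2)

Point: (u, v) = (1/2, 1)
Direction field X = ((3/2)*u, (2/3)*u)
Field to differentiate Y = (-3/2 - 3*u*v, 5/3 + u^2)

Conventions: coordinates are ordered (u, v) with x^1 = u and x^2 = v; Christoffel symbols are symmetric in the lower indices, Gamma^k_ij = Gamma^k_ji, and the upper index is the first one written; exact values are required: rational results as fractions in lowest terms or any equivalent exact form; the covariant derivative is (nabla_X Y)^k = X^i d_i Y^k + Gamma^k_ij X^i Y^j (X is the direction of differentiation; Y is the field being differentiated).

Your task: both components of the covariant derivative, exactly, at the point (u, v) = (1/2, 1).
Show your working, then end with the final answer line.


E = 37/9, F = 0, G = 529/36 at the point
E_u = 0, E_v = 0, F_u = 0, F_v = 0, G_u = -23/9, G_v = 0
EG - F^2 = 19573/324;  g^inv = (324/19573) * [[529/36, 0], [0, 37/9]]
first-kind symbols [ij,l] = (1/2)(d_i g_jl + d_j g_il - d_l g_ij): [uu,u] = E_u/2 = 0, [uu,v] = F_u - E_v/2 = 0, [uv,u] = E_v/2 = 0, [uv,v] = G_u/2 = -23/18, [vv,u] = F_v - G_u/2 = 23/18, [vv,v] = G_v/2 = 0
Gamma^u_ij = (G*[ij,u] - F*[ij,v])/(EG - F^2), Gamma^v_ij = (E*[ij,v] - F*[ij,u])/(EG - F^2)
Gamma_uuu = 0, Gamma_uuv = 0, Gamma_uvv = 23/74, Gamma_vuu = 0, Gamma_vuv = -2/23, Gamma_vvv = 0
X = (3/4, 1/3), Y = (-3, 23/12) at the point

Answer: (nabla_X Y)^u = -6797/2664, (nabla_X Y)^v = 131/184


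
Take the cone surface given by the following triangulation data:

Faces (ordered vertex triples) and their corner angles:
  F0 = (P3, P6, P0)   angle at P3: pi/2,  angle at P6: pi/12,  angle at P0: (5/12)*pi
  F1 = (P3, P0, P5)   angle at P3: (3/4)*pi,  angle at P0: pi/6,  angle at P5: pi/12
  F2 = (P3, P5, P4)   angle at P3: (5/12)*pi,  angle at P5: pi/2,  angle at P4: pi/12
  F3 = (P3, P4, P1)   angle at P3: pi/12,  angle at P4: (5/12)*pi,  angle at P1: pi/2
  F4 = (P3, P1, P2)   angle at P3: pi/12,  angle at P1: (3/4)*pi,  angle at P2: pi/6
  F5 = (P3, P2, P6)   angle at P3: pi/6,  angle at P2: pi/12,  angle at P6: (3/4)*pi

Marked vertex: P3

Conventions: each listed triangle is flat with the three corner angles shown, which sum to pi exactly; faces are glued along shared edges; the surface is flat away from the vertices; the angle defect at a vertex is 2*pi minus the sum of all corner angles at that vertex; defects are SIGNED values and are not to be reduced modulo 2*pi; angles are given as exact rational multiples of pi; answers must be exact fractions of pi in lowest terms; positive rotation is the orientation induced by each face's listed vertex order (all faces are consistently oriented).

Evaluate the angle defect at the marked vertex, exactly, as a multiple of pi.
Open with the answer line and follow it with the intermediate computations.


Answer: defect(P3) = 0

Sum of corner angles at P3: 2*pi
defect = 2*pi - 2*pi


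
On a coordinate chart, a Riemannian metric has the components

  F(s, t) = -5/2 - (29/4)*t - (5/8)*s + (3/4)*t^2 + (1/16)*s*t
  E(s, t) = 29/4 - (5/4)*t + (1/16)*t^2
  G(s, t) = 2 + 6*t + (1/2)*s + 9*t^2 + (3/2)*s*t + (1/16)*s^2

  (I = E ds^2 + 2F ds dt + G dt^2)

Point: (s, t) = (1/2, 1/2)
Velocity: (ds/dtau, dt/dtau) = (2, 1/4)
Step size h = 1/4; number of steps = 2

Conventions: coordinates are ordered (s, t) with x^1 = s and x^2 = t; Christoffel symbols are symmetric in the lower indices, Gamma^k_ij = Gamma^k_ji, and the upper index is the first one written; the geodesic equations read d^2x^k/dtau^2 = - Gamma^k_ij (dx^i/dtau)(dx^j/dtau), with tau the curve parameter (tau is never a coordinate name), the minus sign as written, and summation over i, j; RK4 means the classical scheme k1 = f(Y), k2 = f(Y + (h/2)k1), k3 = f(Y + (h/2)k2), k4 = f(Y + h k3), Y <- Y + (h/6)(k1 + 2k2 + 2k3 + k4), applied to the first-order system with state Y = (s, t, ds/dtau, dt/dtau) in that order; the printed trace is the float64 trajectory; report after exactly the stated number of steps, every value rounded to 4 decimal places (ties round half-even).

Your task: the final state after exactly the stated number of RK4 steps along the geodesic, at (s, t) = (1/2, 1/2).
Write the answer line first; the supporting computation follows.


Answer: s = 1.5083, t = 0.6152, ds/dtau = 2.0307, dt/dtau = 0.2122

f(Y) = (ds/dtau, dt/dtau, -Gamma^s_ij Y'^i Y'^j, -Gamma^t_ij Y'^i Y'^j) with the Gammas evaluated at the stage position; h = 0.250000; intermediate values shown to 6 dp
step 0: s = 0.5000, t = 0.5000, ds/dtau = 2.0000, dt/dtau = 0.2500
step 1:
  k1: at (s, t) = (0.500000, 0.500000), (ds/dtau, dt/dtau) = (2.000000, 0.250000); Gamma_sss = 0.000000, Gamma_sst = -0.043880, Gamma_stt = -0.526559, Gamma_tss = 0.000000, Gamma_tst = 0.048499, Gamma_ttt = 0.581986; k1 = (2.000000, 0.250000, 0.076790, -0.084873)
  k2: at (s, t) = (0.750000, 0.531250), (ds/dtau, dt/dtau) = (2.009599, 0.239391); Gamma_sss = 0.000000, Gamma_sst = -0.041272, Gamma_stt = -0.495265, Gamma_tss = 0.000000, Gamma_tst = 0.048491, Gamma_ttt = 0.581895; k2 = (2.009599, 0.239391, 0.068093, -0.080004)
  k3: at (s, t) = (0.751200, 0.529924), (ds/dtau, dt/dtau) = (2.008512, 0.240000); Gamma_sss = 0.000000, Gamma_sst = -0.041332, Gamma_stt = -0.495987, Gamma_tss = 0.000000, Gamma_tst = 0.048491, Gamma_ttt = 0.581891; k3 = (2.008512, 0.240000, 0.068416, -0.080266)
  k4: at (s, t) = (1.002128, 0.560000), (ds/dtau, dt/dtau) = (2.017104, 0.229933); Gamma_sss = 0.000000, Gamma_sst = -0.038924, Gamma_stt = -0.467092, Gamma_tss = 0.000000, Gamma_tst = 0.048334, Gamma_ttt = 0.580012; k4 = (2.017104, 0.229933, 0.060801, -0.075500)
  Y <- Y + (h/6)(k1 + 2k2 + 2k3 + k4): s = 1.0022, t = 0.5599, ds/dtau = 2.0171, dt/dtau = 0.2300
step 2:
  k1: at (s, t) = (1.002222, 0.559946), (ds/dtau, dt/dtau) = (2.017109, 0.229962); Gamma_sss = 0.000000, Gamma_sst = -0.038926, Gamma_stt = -0.467117, Gamma_tss = 0.000000, Gamma_tst = 0.048334, Gamma_ttt = 0.580013; k1 = (2.017109, 0.229962, 0.060815, -0.075513)
  k2: at (s, t) = (1.254360, 0.588692), (ds/dtau, dt/dtau) = (2.024711, 0.220523); Gamma_sss = 0.000000, Gamma_sst = -0.036717, Gamma_stt = -0.440601, Gamma_tss = 0.000000, Gamma_tst = 0.048059, Gamma_ttt = 0.576712; k2 = (2.024711, 0.220523, 0.054214, -0.070962)
  k3: at (s, t) = (1.255311, 0.587512), (ds/dtau, dt/dtau) = (2.023886, 0.221092); Gamma_sss = 0.000000, Gamma_sst = -0.036765, Gamma_stt = -0.441177, Gamma_tss = 0.000000, Gamma_tst = 0.048065, Gamma_ttt = 0.576775; k3 = (2.023886, 0.221092, 0.054467, -0.071208)
  k4: at (s, t) = (1.508193, 0.615219), (ds/dtau, dt/dtau) = (2.030726, 0.212160); Gamma_sss = 0.000000, Gamma_sst = -0.034727, Gamma_stt = -0.416719, Gamma_tss = 0.000000, Gamma_tst = 0.047700, Gamma_ttt = 0.572401; k4 = (2.030726, 0.212160, 0.048680, -0.066867)
  Y <- Y + (h/6)(k1 + 2k2 + 2k3 + k4): s = 1.5083, t = 0.6152, ds/dtau = 2.0307, dt/dtau = 0.2122


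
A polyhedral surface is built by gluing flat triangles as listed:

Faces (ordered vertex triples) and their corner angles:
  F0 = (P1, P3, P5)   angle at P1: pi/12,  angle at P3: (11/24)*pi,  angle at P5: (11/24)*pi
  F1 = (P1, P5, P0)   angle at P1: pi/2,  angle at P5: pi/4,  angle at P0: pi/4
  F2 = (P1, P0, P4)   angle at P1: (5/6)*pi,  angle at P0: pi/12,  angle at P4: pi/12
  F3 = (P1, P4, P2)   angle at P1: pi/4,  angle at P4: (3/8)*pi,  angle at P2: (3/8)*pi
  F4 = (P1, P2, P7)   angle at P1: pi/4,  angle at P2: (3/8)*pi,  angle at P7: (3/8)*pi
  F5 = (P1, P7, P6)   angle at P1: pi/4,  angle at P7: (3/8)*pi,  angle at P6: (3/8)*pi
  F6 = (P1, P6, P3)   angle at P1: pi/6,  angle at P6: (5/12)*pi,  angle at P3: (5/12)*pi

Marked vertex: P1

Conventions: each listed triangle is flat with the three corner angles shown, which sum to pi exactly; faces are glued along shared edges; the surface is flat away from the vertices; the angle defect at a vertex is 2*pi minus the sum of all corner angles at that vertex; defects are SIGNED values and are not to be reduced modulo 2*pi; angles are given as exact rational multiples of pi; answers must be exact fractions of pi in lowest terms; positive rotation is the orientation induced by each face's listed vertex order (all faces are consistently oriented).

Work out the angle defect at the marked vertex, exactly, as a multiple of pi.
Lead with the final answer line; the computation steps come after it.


Answer: defect(P1) = -pi/3

Sum of corner angles at P1: (7/3)*pi
defect = 2*pi - (7/3)*pi


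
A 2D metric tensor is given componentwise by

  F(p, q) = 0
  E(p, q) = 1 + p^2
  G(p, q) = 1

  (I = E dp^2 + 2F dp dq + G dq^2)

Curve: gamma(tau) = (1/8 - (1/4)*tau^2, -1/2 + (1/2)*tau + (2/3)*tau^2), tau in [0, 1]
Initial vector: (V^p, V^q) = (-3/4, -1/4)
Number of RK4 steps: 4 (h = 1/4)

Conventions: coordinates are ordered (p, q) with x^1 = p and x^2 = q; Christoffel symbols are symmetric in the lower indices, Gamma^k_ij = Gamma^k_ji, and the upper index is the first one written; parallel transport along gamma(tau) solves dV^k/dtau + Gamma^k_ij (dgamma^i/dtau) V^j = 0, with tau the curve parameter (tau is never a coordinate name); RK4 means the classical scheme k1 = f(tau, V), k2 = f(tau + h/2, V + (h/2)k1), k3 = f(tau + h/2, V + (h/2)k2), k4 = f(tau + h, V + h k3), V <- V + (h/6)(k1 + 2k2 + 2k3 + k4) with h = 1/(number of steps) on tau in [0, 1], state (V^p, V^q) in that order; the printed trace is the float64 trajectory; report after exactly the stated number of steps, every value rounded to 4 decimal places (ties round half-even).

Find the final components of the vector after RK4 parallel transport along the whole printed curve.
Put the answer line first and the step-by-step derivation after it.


Answer: V^p = -0.7500, V^q = -0.2500

gamma'(tau) = (-(1/2)*tau, 1/2 + (4/3)*tau); f(tau, V)^k = -Gamma^k_ij(gamma(tau)) gamma'^i(tau) V^j; h = 1/4; intermediate values shown to 6 dp
curve data and Christoffel symbols at the stage parameters:
  tau = 0.000000: gamma = (0.125000, -0.500000), gamma' = (0.000000, 0.500000); Gamma_ppp = 0.123077, Gamma_ppq = 0.000000, Gamma_pqq = 0.000000, Gamma_qpp = 0.000000, Gamma_qpq = 0.000000, Gamma_qqq = 0.000000
  tau = 0.125000: gamma = (0.121094, -0.427083), gamma' = (-0.062500, 0.666667); Gamma_ppp = 0.119344, Gamma_ppq = 0.000000, Gamma_pqq = 0.000000, Gamma_qpp = 0.000000, Gamma_qpq = 0.000000, Gamma_qqq = 0.000000
  tau = 0.250000: gamma = (0.109375, -0.333333), gamma' = (-0.125000, 0.833333); Gamma_ppp = 0.108082, Gamma_ppq = 0.000000, Gamma_pqq = 0.000000, Gamma_qpp = 0.000000, Gamma_qpq = 0.000000, Gamma_qqq = 0.000000
  tau = 0.375000: gamma = (0.089844, -0.218750), gamma' = (-0.187500, 1.000000); Gamma_ppp = 0.089124, Gamma_ppq = 0.000000, Gamma_pqq = 0.000000, Gamma_qpp = 0.000000, Gamma_qpq = 0.000000, Gamma_qqq = 0.000000
  tau = 0.500000: gamma = (0.062500, -0.083333), gamma' = (-0.250000, 1.166667); Gamma_ppp = 0.062257, Gamma_ppq = 0.000000, Gamma_pqq = 0.000000, Gamma_qpp = 0.000000, Gamma_qpq = 0.000000, Gamma_qqq = 0.000000
  tau = 0.625000: gamma = (0.027344, 0.072917), gamma' = (-0.312500, 1.333333); Gamma_ppp = 0.027323, Gamma_ppq = 0.000000, Gamma_pqq = 0.000000, Gamma_qpp = 0.000000, Gamma_qpq = 0.000000, Gamma_qqq = 0.000000
  tau = 0.750000: gamma = (-0.015625, 0.250000), gamma' = (-0.375000, 1.500000); Gamma_ppp = -0.015621, Gamma_ppq = 0.000000, Gamma_pqq = 0.000000, Gamma_qpp = 0.000000, Gamma_qpq = 0.000000, Gamma_qqq = 0.000000
  tau = 0.875000: gamma = (-0.066406, 0.447917), gamma' = (-0.437500, 1.666667); Gamma_ppp = -0.066115, Gamma_ppq = 0.000000, Gamma_pqq = 0.000000, Gamma_qpp = 0.000000, Gamma_qpq = 0.000000, Gamma_qqq = 0.000000
  tau = 1.000000: gamma = (-0.125000, 0.666667), gamma' = (-0.500000, 1.833333); Gamma_ppp = -0.123077, Gamma_ppq = 0.000000, Gamma_pqq = 0.000000, Gamma_qpp = 0.000000, Gamma_qpq = 0.000000, Gamma_qqq = 0.000000
step 0: V^p = -0.7500, V^q = -0.2500
step 1: k1 = (0.000000, 0.000000), k2 = (-0.005594, 0.000000), k3 = (-0.005599, 0.000000), k4 = (-0.010152, 0.000000); V <- V + (h/6)(k1 + 2k2 + 2k3 + k4): V^p = -0.7514, V^q = -0.2500
step 2: k1 = (-0.010151, 0.000000), k2 = (-0.012577, 0.000000), k3 = (-0.012582, 0.000000), k4 = (-0.011743, 0.000000); V <- V + (h/6)(k1 + 2k2 + 2k3 + k4): V^p = -0.7544, V^q = -0.2500
step 3: k1 = (-0.011741, 0.000000), k2 = (-0.006454, 0.000000), k3 = (-0.006448, 0.000000), k4 = (0.004428, 0.000000); V <- V + (h/6)(k1 + 2k2 + 2k3 + k4): V^p = -0.7557, V^q = -0.2500
step 4: k1 = (0.004427, 0.000000), k2 = (0.021844, 0.000000), k3 = (0.021781, 0.000000), k4 = (0.046172, 0.000000); V <- V + (h/6)(k1 + 2k2 + 2k3 + k4): V^p = -0.7500, V^q = -0.2500


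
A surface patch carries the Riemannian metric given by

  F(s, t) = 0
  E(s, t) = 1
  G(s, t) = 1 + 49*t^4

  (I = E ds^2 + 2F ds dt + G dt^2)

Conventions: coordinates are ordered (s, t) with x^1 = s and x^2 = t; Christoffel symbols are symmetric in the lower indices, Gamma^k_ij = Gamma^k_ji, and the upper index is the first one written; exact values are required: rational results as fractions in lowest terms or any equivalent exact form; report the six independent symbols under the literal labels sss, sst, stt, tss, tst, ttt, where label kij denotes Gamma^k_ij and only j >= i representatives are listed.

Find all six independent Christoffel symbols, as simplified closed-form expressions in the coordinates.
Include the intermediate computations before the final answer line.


E = 1; F = 0; G = 1 + 49*t^4
Gamma^k_ij = (1/2) g^{kl} (d_i g_jl + d_j g_il - d_l g_ij), with g^inv = (1/(EG-F^2)) [[G, -F], [-F, E]]
first partials: E_s = 0, E_t = 0, F_s = 0, F_t = 0, G_s = 0, G_t = 196*t^3
D = EG - F^2 = 1 + 49*t^4
expanded: Gamma^s_ss = (G E_s - 2F F_s + F E_t)/(2D), Gamma^s_st = (G E_t - F G_s)/(2D), Gamma^s_tt = (2G F_t - G G_s - F G_t)/(2D), Gamma^t_ss = (2E F_s - E E_t - F E_s)/(2D), Gamma^t_st = (E G_s - F E_t)/(2D), Gamma^t_tt = (E G_t - 2F F_t + F G_s)/(2D); substitute and cancel common factors

Answer: Gamma_sss = 0, Gamma_sst = 0, Gamma_stt = 0, Gamma_tss = 0, Gamma_tst = 0, Gamma_ttt = 98*t^3/(49*t^4 + 1)


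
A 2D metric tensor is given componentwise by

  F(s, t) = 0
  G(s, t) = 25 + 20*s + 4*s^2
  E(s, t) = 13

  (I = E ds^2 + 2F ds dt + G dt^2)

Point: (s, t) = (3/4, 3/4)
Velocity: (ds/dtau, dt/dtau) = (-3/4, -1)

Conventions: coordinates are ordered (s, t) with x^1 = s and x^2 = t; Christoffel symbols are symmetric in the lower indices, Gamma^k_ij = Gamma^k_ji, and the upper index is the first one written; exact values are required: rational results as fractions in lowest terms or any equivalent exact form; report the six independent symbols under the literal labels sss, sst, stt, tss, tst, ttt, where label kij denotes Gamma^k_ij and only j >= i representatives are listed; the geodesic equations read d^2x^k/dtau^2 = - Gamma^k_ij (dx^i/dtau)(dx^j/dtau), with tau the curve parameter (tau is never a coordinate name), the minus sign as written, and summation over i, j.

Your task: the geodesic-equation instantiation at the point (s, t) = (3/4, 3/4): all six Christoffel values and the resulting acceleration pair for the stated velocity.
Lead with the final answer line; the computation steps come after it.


Answer: Gamma_sss = 0, Gamma_sst = 0, Gamma_stt = -1, Gamma_tss = 0, Gamma_tst = 4/13, Gamma_ttt = 0; accelerations (d^2s/dtau^2, d^2t/dtau^2) = (1, -6/13)

E = 13, F = 0, G = 169/4 at the point
E_s = 0, E_t = 0, F_s = 0, F_t = 0, G_s = 26, G_t = 0
EG - F^2 = 2197/4;  g^inv = (4/2197) * [[169/4, 0], [0, 13]]
first-kind symbols [ij,l] = (1/2)(d_i g_jl + d_j g_il - d_l g_ij): [ss,s] = E_s/2 = 0, [ss,t] = F_s - E_t/2 = 0, [st,s] = E_t/2 = 0, [st,t] = G_s/2 = 13, [tt,s] = F_t - G_s/2 = -13, [tt,t] = G_t/2 = 0
Gamma^s_ij = (G*[ij,s] - F*[ij,t])/(EG - F^2), Gamma^t_ij = (E*[ij,t] - F*[ij,s])/(EG - F^2)
Gamma_sss = 0, Gamma_sst = 0, Gamma_stt = -1, Gamma_tss = 0, Gamma_tst = 4/13, Gamma_ttt = 0
d^2s/dtau^2 = -(Gamma_sss*(-3/4)^2 + 2*Gamma_sst*(-3/4)*(-1) + Gamma_stt*(-1)^2) = 1
d^2t/dtau^2 = -(Gamma_tss*(-3/4)^2 + 2*Gamma_tst*(-3/4)*(-1) + Gamma_ttt*(-1)^2) = -6/13


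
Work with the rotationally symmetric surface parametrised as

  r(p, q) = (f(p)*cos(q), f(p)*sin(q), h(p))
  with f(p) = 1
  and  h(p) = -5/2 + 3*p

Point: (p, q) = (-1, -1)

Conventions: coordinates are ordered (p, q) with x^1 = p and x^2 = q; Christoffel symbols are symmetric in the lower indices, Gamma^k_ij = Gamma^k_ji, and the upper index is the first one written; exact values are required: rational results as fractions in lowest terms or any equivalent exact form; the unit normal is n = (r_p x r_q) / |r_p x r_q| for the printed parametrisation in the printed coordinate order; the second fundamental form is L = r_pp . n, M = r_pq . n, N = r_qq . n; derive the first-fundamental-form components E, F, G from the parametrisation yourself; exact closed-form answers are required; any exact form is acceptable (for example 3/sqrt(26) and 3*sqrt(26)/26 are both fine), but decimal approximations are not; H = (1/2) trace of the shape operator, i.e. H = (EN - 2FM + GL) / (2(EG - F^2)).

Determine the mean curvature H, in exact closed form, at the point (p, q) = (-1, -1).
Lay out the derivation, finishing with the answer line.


f = 1, f' = 0, f'' = 0, h' = 3, h'' = 0
E = 9, F = 0, G = 1; answer radicand W^2 = 9
unnormalised second-form numerators: l = 0, m = 0, n = 3; L = l/sqrt(9), and similarly M = m/sqrt(W^2), N = n/sqrt(W^2)
H = (E*n - 2*F*m + G*l) / (2*(EG - F^2)*sqrt(W^2)); E*n - 2*F*m + G*l = 27, EG - F^2 = 9, so H = (3/2)/sqrt(9)

Answer: H = 1/2


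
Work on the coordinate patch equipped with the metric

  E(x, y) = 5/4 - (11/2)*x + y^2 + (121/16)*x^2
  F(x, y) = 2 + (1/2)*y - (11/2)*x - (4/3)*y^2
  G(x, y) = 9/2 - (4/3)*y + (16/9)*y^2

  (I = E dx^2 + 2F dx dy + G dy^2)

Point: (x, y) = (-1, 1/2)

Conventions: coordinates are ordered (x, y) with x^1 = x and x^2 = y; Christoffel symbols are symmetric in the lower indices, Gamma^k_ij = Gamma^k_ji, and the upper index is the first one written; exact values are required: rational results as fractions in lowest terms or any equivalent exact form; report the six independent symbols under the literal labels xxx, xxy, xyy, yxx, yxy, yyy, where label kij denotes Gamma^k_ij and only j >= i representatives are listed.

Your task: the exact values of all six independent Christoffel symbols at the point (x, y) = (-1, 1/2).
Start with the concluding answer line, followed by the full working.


Answer: Gamma_xxx = 111/2099, Gamma_xxy = 616/2099, Gamma_xyy = -4504/6297, Gamma_yxx = -6273/4198, Gamma_yxy = -1068/2099, Gamma_yyy = 2712/2099

E = 233/16, F = 89/12, G = 77/18 at the point
E_x = -165/8, E_y = 1, F_x = -11/2, F_y = -5/6, G_x = 0, G_y = 4/9
EG - F^2 = 2099/288;  g^inv = (288/2099) * [[77/18, -89/12], [-89/12, 233/16]]
first-kind symbols [ij,l] = (1/2)(d_i g_jl + d_j g_il - d_l g_ij): [xx,x] = E_x/2 = -165/16, [xx,y] = F_x - E_y/2 = -6, [xy,x] = E_y/2 = 1/2, [xy,y] = G_x/2 = 0, [yy,x] = F_y - G_x/2 = -5/6, [yy,y] = G_y/2 = 2/9
Gamma^x_ij = (G*[ij,x] - F*[ij,y])/(EG - F^2), Gamma^y_ij = (E*[ij,y] - F*[ij,x])/(EG - F^2)


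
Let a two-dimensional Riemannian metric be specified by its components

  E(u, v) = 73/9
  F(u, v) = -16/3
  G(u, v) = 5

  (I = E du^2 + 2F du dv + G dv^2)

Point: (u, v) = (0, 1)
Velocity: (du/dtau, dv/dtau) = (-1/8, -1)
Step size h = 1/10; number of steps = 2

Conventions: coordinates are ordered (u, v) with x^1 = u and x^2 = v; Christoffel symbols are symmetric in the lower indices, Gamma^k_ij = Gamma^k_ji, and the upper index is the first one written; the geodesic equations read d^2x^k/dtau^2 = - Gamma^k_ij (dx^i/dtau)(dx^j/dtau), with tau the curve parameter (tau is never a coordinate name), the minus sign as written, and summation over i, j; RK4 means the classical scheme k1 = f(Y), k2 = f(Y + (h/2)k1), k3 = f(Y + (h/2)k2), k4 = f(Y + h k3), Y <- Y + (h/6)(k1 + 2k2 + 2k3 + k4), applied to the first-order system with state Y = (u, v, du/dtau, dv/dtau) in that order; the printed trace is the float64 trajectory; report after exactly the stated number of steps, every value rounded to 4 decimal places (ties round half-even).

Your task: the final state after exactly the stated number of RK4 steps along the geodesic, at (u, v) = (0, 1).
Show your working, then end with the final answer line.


f(Y) = (du/dtau, dv/dtau, -Gamma^u_ij Y'^i Y'^j, -Gamma^v_ij Y'^i Y'^j) with the Gammas evaluated at the stage position; h = 0.100000; intermediate values shown to 6 dp
step 0: u = 0.0000, v = 1.0000, du/dtau = -0.1250, dv/dtau = -1.0000
step 1:
  k1: at (u, v) = (0.000000, 1.000000), (du/dtau, dv/dtau) = (-0.125000, -1.000000); Gamma_uuu = 0.000000, Gamma_uuv = 0.000000, Gamma_uvv = 0.000000, Gamma_vuu = 0.000000, Gamma_vuv = 0.000000, Gamma_vvv = 0.000000; k1 = (-0.125000, -1.000000, 0.000000, 0.000000)
  k2: at (u, v) = (-0.006250, 0.950000), (du/dtau, dv/dtau) = (-0.125000, -1.000000); Gamma_uuu = 0.000000, Gamma_uuv = 0.000000, Gamma_uvv = 0.000000, Gamma_vuu = 0.000000, Gamma_vuv = 0.000000, Gamma_vvv = 0.000000; k2 = (-0.125000, -1.000000, 0.000000, 0.000000)
  k3: at (u, v) = (-0.006250, 0.950000), (du/dtau, dv/dtau) = (-0.125000, -1.000000); Gamma_uuu = 0.000000, Gamma_uuv = 0.000000, Gamma_uvv = 0.000000, Gamma_vuu = 0.000000, Gamma_vuv = 0.000000, Gamma_vvv = 0.000000; k3 = (-0.125000, -1.000000, 0.000000, 0.000000)
  k4: at (u, v) = (-0.012500, 0.900000), (du/dtau, dv/dtau) = (-0.125000, -1.000000); Gamma_uuu = 0.000000, Gamma_uuv = 0.000000, Gamma_uvv = 0.000000, Gamma_vuu = 0.000000, Gamma_vuv = 0.000000, Gamma_vvv = 0.000000; k4 = (-0.125000, -1.000000, 0.000000, 0.000000)
  Y <- Y + (h/6)(k1 + 2k2 + 2k3 + k4): u = -0.0125, v = 0.9000, du/dtau = -0.1250, dv/dtau = -1.0000
step 2:
  k1: at (u, v) = (-0.012500, 0.900000), (du/dtau, dv/dtau) = (-0.125000, -1.000000); Gamma_uuu = 0.000000, Gamma_uuv = 0.000000, Gamma_uvv = 0.000000, Gamma_vuu = 0.000000, Gamma_vuv = 0.000000, Gamma_vvv = 0.000000; k1 = (-0.125000, -1.000000, 0.000000, 0.000000)
  k2: at (u, v) = (-0.018750, 0.850000), (du/dtau, dv/dtau) = (-0.125000, -1.000000); Gamma_uuu = 0.000000, Gamma_uuv = 0.000000, Gamma_uvv = 0.000000, Gamma_vuu = 0.000000, Gamma_vuv = 0.000000, Gamma_vvv = 0.000000; k2 = (-0.125000, -1.000000, 0.000000, 0.000000)
  k3: at (u, v) = (-0.018750, 0.850000), (du/dtau, dv/dtau) = (-0.125000, -1.000000); Gamma_uuu = 0.000000, Gamma_uuv = 0.000000, Gamma_uvv = 0.000000, Gamma_vuu = 0.000000, Gamma_vuv = 0.000000, Gamma_vvv = 0.000000; k3 = (-0.125000, -1.000000, 0.000000, 0.000000)
  k4: at (u, v) = (-0.025000, 0.800000), (du/dtau, dv/dtau) = (-0.125000, -1.000000); Gamma_uuu = 0.000000, Gamma_uuv = 0.000000, Gamma_uvv = 0.000000, Gamma_vuu = 0.000000, Gamma_vuv = 0.000000, Gamma_vvv = 0.000000; k4 = (-0.125000, -1.000000, 0.000000, 0.000000)
  Y <- Y + (h/6)(k1 + 2k2 + 2k3 + k4): u = -0.0250, v = 0.8000, du/dtau = -0.1250, dv/dtau = -1.0000

Answer: u = -0.0250, v = 0.8000, du/dtau = -0.1250, dv/dtau = -1.0000
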